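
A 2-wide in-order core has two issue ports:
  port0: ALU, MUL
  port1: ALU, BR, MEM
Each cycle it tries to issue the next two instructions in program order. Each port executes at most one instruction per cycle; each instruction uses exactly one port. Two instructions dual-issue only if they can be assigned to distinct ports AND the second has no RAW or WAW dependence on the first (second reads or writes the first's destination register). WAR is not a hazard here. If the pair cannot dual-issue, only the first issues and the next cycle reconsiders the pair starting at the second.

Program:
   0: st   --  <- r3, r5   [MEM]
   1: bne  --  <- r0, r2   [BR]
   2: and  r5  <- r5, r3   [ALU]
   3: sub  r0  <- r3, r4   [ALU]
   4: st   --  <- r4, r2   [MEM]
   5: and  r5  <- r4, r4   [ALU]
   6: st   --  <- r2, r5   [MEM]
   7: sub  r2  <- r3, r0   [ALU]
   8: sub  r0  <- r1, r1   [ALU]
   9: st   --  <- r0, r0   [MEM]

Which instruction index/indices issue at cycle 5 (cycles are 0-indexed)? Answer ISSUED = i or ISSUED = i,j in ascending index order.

#0 head=0: st.MEM i0 no-port MEM/BR
#1 head=1: bne.BR+and.ALU i1&i2 pair
#2 head=3: sub.ALU+st.MEM i3&i4 pair
#3 head=5: and.ALU i5 RAW r5
#4 head=6: st.MEM+sub.ALU i6&i7 pair
#5 head=8: sub.ALU i8 RAW r0
#6 head=9: st.MEM i9 tail

ISSUED = 8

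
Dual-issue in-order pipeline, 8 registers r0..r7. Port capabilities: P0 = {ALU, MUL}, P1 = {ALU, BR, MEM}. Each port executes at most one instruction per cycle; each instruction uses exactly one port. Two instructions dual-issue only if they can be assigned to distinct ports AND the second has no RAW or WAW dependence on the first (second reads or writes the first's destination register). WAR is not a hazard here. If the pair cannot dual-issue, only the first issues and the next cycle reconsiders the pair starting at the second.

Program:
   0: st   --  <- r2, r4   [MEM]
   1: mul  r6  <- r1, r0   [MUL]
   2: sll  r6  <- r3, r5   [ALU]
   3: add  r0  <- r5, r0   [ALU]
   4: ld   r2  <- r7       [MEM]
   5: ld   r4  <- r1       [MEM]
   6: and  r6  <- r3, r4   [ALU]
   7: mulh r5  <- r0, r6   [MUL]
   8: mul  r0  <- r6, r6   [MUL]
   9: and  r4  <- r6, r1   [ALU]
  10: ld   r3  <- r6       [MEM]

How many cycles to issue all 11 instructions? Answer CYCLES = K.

0. st/mul @i0,i1  | dual
1. sll/add @i2,i3  | dual
2. ld @i4  | no-port MEM/MEM
3. ld @i5  | RAW r4
4. and @i6  | RAW r6
5. mulh @i7  | no-port MUL/MUL
6. mul/and @i8,i9  | dual
7. ld @i10  | tail

CYCLES = 8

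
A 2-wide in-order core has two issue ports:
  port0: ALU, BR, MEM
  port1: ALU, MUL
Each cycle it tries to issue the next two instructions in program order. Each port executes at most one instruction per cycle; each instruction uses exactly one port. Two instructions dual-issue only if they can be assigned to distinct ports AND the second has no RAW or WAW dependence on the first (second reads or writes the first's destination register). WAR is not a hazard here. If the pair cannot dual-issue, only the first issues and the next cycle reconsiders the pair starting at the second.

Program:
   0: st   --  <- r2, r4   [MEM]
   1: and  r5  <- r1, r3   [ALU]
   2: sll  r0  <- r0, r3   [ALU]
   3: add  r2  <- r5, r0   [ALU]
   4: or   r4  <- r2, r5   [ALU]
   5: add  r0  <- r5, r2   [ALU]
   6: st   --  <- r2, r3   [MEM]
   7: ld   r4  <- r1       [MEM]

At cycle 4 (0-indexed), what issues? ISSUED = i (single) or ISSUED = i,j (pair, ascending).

ISSUED = 6

c0: i0,i1 st/and  pair
c1: i2 sll  RAW r0
c2: i3 add  RAW r2
c3: i4,i5 or/add  pair
c4: i6 st  no-port MEM/MEM
c5: i7 ld  tail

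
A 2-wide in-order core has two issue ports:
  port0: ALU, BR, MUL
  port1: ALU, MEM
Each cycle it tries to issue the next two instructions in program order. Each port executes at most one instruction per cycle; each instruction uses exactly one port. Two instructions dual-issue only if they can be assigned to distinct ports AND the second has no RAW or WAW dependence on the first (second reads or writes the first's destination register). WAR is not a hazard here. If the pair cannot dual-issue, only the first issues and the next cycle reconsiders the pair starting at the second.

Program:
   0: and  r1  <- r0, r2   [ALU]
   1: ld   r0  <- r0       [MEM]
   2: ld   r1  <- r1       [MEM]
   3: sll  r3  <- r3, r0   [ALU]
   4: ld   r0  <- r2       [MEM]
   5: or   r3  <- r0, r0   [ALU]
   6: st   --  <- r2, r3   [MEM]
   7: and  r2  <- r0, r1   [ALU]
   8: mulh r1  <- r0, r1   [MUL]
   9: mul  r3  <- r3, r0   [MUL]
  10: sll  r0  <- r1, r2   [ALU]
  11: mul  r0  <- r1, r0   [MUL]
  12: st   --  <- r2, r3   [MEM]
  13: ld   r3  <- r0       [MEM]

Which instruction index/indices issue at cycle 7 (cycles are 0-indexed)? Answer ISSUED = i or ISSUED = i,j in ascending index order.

0. and/ld @i0+i1  | pair
1. ld/sll @i2+i3  | pair
2. ld @i4  | RAW r0
3. or @i5  | RAW r3
4. st/and @i6+i7  | pair
5. mulh @i8  | no-port MUL/MUL
6. mul/sll @i9+i10  | pair
7. mul/st @i11+i12  | pair
8. ld @i13  | tail

ISSUED = 11,12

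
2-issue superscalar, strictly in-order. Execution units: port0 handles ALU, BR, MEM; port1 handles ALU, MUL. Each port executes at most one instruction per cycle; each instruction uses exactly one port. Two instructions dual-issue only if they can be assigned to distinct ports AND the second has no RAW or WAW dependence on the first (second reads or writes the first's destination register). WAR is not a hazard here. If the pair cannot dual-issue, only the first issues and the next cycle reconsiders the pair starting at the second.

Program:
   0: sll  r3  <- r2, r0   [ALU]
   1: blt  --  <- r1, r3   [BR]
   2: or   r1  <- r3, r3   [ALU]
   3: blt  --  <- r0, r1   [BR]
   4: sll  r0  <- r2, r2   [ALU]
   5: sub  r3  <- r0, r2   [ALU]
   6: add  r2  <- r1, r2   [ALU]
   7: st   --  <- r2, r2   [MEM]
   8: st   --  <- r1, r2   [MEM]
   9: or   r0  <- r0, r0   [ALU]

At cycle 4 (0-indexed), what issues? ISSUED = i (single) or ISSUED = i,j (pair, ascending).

c0: i0 sll  RAW r3
c1: i1/i2 blt+or  dual
c2: i3/i4 blt+sll  dual
c3: i5/i6 sub+add  dual
c4: i7 st  no-port MEM/MEM
c5: i8/i9 st+or  dual

ISSUED = 7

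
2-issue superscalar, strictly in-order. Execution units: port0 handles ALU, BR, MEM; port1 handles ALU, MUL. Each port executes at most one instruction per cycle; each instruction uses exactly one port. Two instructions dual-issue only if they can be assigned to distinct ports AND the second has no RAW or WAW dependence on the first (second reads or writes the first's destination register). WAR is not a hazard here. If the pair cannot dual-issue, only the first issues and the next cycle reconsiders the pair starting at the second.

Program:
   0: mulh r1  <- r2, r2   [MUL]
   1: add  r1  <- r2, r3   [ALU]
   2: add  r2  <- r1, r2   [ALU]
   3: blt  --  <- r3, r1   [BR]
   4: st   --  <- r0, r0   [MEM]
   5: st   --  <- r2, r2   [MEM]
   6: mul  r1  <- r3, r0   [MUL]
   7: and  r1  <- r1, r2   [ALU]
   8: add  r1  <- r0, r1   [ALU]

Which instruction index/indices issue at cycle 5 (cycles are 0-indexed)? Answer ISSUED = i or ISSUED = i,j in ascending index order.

ISSUED = 7

t=0 i0:mulh.MUL ; WAW r1
t=1 i1:add.ALU ; RAW r1
t=2 i2+i3:add.ALU+blt.BR ; 2-wide
t=3 i4:st.MEM ; no-port MEM/MEM
t=4 i5+i6:st.MEM+mul.MUL ; 2-wide
t=5 i7:and.ALU ; RAW+WAW r1
t=6 i8:add.ALU ; tail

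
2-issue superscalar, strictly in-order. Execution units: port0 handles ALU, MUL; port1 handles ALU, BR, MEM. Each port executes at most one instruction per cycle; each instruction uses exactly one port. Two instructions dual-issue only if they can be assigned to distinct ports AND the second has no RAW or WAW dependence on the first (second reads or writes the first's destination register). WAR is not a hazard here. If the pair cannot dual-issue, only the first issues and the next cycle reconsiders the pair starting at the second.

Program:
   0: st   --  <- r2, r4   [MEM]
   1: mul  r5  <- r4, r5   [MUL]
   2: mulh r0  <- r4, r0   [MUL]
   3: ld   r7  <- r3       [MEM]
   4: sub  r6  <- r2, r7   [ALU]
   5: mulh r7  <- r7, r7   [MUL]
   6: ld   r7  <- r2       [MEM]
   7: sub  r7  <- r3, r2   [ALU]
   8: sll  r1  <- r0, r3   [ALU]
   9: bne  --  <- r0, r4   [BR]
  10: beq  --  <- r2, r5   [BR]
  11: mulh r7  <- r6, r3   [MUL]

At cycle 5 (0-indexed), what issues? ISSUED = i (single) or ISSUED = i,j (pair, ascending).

c0: i0,i1 st+mul  pair
c1: i2,i3 mulh+ld  pair
c2: i4,i5 sub+mulh  pair
c3: i6 ld  WAW r7
c4: i7,i8 sub+sll  pair
c5: i9 bne  no-port BR/BR
c6: i10,i11 beq+mulh  pair

ISSUED = 9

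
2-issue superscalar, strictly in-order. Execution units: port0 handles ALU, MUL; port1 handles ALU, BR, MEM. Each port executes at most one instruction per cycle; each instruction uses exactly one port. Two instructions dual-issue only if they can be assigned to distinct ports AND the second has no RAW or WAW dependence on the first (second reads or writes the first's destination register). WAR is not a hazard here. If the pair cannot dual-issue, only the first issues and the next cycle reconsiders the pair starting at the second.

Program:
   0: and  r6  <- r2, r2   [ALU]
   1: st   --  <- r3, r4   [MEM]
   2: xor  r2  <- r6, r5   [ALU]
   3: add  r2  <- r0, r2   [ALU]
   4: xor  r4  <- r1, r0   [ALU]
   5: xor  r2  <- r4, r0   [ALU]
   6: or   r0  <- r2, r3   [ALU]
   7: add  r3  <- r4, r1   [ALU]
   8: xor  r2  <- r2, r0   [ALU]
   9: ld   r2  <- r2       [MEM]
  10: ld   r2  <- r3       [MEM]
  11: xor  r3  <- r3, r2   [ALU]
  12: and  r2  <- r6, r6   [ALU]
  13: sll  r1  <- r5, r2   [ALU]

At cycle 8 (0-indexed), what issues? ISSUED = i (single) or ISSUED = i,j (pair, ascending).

[0] i0+i1  and.ALU st.MEM  -- 2-wide
[1] i2  xor.ALU  -- RAW+WAW r2
[2] i3+i4  add.ALU xor.ALU  -- 2-wide
[3] i5  xor.ALU  -- RAW r2
[4] i6+i7  or.ALU add.ALU  -- 2-wide
[5] i8  xor.ALU  -- RAW+WAW r2
[6] i9  ld.MEM  -- no-port MEM/MEM
[7] i10  ld.MEM  -- RAW r2
[8] i11+i12  xor.ALU and.ALU  -- 2-wide
[9] i13  sll.ALU  -- tail

ISSUED = 11,12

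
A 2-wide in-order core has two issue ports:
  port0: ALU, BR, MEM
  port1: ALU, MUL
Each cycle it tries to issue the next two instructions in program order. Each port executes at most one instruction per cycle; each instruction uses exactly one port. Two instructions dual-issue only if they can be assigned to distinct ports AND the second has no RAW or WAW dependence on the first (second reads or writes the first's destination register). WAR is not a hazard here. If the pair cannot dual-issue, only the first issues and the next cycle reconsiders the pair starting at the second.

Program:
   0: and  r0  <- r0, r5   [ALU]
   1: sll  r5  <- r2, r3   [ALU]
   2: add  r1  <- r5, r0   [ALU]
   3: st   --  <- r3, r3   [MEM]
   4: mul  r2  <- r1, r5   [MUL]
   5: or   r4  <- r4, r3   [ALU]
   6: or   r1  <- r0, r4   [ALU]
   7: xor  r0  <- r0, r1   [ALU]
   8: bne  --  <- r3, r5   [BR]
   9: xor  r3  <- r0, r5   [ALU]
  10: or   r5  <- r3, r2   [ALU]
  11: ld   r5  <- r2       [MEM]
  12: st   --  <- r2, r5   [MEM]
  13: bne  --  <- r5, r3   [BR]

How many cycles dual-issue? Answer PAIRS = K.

PAIRS = 4

0. and/sll @i0+i1  | 2-wide
1. add/st @i2+i3  | 2-wide
2. mul/or @i4+i5  | 2-wide
3. or @i6  | RAW r1
4. xor/bne @i7+i8  | 2-wide
5. xor @i9  | RAW r3
6. or @i10  | WAW r5
7. ld @i11  | no-port MEM/MEM
8. st @i12  | no-port MEM/BR
9. bne @i13  | tail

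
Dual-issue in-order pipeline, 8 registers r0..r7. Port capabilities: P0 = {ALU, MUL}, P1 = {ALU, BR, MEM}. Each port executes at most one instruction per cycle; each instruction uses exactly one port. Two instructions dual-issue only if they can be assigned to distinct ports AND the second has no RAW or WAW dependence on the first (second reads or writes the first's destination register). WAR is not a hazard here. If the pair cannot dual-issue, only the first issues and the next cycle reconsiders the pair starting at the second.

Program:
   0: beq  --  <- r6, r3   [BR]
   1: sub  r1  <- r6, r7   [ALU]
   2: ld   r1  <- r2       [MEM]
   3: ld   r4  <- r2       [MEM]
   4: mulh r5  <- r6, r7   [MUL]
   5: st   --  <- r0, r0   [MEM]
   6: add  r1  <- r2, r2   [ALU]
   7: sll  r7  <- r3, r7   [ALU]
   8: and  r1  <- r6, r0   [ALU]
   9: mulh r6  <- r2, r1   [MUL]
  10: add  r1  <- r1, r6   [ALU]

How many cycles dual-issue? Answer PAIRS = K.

c0: i0,i1 beq.BR;sub.ALU  dual
c1: i2 ld.MEM  no-port MEM/MEM
c2: i3,i4 ld.MEM;mulh.MUL  dual
c3: i5,i6 st.MEM;add.ALU  dual
c4: i7,i8 sll.ALU;and.ALU  dual
c5: i9 mulh.MUL  RAW r6
c6: i10 add.ALU  tail

PAIRS = 4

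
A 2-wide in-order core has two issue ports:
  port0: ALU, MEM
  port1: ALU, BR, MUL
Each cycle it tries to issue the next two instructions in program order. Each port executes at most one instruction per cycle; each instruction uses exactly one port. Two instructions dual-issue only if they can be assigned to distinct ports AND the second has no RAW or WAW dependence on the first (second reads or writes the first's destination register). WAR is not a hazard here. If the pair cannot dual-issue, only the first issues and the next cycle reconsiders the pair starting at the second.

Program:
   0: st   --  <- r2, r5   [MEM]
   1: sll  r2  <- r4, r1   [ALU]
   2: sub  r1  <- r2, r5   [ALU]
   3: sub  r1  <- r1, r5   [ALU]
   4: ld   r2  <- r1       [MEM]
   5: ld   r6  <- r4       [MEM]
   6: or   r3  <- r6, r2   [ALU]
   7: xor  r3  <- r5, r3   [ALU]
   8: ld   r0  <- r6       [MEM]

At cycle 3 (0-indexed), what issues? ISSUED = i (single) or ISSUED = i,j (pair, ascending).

[0] i0/i1  st sll  -- pair
[1] i2  sub  -- RAW+WAW r1
[2] i3  sub  -- RAW r1
[3] i4  ld  -- no-port MEM/MEM
[4] i5  ld  -- RAW r6
[5] i6  or  -- RAW+WAW r3
[6] i7/i8  xor ld  -- pair

ISSUED = 4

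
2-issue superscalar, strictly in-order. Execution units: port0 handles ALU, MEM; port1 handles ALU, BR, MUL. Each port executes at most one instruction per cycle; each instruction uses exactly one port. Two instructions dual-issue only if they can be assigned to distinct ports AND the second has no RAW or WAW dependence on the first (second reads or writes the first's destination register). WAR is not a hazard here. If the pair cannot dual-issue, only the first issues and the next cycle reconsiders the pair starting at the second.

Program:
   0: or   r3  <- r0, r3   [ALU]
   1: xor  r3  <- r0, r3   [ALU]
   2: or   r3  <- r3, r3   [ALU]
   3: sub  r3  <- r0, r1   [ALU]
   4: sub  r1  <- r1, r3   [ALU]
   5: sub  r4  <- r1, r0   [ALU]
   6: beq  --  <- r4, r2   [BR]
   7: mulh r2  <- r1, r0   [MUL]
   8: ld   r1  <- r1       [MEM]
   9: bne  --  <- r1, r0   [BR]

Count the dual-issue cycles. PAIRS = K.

PAIRS = 1

#0 head=0: or i0 RAW+WAW r3
#1 head=1: xor i1 RAW+WAW r3
#2 head=2: or i2 WAW r3
#3 head=3: sub i3 RAW r3
#4 head=4: sub i4 RAW r1
#5 head=5: sub i5 RAW r4
#6 head=6: beq i6 no-port BR/MUL
#7 head=7: mulh ld i7&i8 dual
#8 head=9: bne i9 tail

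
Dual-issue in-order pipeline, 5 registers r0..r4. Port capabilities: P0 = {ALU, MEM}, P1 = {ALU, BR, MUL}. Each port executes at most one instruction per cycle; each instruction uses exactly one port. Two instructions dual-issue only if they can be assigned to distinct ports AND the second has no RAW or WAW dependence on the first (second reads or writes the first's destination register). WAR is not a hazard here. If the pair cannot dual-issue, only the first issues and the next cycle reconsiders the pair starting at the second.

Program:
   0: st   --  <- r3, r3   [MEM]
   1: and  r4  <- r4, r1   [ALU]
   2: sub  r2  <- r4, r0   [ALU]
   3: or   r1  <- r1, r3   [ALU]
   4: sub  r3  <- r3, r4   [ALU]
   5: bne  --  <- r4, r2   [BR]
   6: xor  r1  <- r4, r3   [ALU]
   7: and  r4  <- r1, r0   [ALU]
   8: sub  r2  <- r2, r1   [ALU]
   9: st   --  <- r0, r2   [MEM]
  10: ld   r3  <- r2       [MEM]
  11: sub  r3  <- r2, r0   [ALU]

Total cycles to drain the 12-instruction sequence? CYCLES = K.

#0 head=0: st+and i0&i1 dual
#1 head=2: sub+or i2&i3 dual
#2 head=4: sub+bne i4&i5 dual
#3 head=6: xor i6 RAW r1
#4 head=7: and+sub i7&i8 dual
#5 head=9: st i9 no-port MEM/MEM
#6 head=10: ld i10 WAW r3
#7 head=11: sub i11 tail

CYCLES = 8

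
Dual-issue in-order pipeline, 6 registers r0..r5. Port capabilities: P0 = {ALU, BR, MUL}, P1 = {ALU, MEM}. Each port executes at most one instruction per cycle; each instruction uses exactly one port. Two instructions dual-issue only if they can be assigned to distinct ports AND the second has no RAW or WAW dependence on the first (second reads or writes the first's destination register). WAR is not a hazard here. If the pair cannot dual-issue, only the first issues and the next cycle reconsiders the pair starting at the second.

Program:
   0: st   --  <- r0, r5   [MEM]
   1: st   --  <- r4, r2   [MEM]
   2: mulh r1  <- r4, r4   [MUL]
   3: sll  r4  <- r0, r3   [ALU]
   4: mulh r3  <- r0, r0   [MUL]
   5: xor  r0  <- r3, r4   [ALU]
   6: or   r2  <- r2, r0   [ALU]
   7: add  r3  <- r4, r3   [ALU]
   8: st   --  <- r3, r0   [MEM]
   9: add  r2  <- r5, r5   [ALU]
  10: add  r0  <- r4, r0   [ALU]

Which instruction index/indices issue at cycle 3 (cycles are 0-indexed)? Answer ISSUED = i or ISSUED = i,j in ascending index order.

0. st.MEM @i0  | no-port MEM/MEM
1. st.MEM mulh.MUL @i1/i2  | dual
2. sll.ALU mulh.MUL @i3/i4  | dual
3. xor.ALU @i5  | RAW r0
4. or.ALU add.ALU @i6/i7  | dual
5. st.MEM add.ALU @i8/i9  | dual
6. add.ALU @i10  | tail

ISSUED = 5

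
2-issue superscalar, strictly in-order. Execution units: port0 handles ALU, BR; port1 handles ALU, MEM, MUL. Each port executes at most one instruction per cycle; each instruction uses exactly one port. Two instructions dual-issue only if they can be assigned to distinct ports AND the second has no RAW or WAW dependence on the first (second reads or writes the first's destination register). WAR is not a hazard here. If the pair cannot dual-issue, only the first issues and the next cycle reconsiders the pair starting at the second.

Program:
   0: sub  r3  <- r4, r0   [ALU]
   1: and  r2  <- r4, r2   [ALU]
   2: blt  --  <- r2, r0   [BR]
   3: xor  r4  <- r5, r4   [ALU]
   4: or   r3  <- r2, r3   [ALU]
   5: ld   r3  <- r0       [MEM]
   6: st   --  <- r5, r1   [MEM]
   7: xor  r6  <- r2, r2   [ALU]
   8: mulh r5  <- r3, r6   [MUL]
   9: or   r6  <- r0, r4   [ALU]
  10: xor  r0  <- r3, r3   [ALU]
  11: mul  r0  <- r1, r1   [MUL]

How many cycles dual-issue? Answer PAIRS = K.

PAIRS = 4

t=0 i0/i1:sub.ALU/and.ALU ; dual
t=1 i2/i3:blt.BR/xor.ALU ; dual
t=2 i4:or.ALU ; WAW r3
t=3 i5:ld.MEM ; no-port MEM/MEM
t=4 i6/i7:st.MEM/xor.ALU ; dual
t=5 i8/i9:mulh.MUL/or.ALU ; dual
t=6 i10:xor.ALU ; WAW r0
t=7 i11:mul.MUL ; tail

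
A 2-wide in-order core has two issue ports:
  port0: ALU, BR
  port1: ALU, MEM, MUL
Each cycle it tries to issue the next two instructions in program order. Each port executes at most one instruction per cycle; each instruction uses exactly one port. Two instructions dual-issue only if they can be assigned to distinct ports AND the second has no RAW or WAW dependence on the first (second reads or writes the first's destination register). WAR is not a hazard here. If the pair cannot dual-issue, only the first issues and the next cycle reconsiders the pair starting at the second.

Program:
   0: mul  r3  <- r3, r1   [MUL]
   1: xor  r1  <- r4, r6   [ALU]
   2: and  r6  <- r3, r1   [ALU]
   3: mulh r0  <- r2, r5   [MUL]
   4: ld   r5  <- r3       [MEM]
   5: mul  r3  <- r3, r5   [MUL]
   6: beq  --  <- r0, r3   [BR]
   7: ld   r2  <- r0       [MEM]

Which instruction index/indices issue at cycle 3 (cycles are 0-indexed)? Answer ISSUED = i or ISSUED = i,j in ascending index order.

ISSUED = 5

0. mul+xor @i0/i1  | dual
1. and+mulh @i2/i3  | dual
2. ld @i4  | no-port MEM/MUL
3. mul @i5  | RAW r3
4. beq+ld @i6/i7  | dual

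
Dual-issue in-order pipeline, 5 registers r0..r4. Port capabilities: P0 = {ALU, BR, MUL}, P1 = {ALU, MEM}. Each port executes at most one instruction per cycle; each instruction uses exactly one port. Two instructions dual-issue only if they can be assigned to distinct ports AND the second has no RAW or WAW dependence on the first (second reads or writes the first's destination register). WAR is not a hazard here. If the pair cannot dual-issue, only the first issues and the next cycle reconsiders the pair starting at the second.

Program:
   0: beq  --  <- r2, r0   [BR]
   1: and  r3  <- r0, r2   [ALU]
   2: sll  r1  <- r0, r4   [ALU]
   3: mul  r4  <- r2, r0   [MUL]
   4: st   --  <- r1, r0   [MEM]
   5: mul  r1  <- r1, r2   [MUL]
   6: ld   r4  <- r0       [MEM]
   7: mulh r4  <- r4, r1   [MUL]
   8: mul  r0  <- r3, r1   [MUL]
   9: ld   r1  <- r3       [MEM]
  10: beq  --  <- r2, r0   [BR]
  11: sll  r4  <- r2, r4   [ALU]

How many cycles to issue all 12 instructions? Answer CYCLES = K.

[0] i0+i1  beq and  -- pair
[1] i2+i3  sll mul  -- pair
[2] i4+i5  st mul  -- pair
[3] i6  ld  -- RAW+WAW r4
[4] i7  mulh  -- no-port MUL/MUL
[5] i8+i9  mul ld  -- pair
[6] i10+i11  beq sll  -- pair

CYCLES = 7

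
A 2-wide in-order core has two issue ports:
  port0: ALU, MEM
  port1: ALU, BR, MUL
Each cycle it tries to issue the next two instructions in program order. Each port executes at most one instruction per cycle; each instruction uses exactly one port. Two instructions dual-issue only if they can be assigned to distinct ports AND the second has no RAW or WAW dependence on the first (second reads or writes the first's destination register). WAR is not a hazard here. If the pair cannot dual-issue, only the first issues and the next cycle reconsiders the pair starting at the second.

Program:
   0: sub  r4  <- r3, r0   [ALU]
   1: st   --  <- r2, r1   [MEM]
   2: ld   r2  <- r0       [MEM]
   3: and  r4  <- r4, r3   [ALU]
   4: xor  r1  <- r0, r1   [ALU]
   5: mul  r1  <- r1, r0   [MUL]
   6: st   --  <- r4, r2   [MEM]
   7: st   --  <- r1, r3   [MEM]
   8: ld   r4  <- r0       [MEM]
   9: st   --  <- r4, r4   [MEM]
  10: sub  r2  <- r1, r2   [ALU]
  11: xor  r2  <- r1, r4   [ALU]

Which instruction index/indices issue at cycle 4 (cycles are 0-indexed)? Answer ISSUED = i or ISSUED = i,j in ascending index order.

ISSUED = 7

[0] i0,i1  sub;st  -- dual
[1] i2,i3  ld;and  -- dual
[2] i4  xor  -- RAW+WAW r1
[3] i5,i6  mul;st  -- dual
[4] i7  st  -- no-port MEM/MEM
[5] i8  ld  -- no-port MEM/MEM
[6] i9,i10  st;sub  -- dual
[7] i11  xor  -- tail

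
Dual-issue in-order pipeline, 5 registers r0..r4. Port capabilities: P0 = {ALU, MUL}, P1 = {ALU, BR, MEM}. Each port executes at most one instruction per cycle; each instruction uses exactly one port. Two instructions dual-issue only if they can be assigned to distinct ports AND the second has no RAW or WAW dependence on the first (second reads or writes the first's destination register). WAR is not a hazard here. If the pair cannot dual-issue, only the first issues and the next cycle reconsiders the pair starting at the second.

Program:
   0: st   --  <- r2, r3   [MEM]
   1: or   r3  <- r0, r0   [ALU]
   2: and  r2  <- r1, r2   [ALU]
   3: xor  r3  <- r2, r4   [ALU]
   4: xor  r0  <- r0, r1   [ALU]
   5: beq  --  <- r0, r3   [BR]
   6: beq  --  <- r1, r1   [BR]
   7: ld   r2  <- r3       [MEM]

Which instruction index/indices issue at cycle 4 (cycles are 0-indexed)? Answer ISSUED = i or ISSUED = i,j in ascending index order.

ISSUED = 6

c0: i0/i1 st+or  2-wide
c1: i2 and  RAW r2
c2: i3/i4 xor+xor  2-wide
c3: i5 beq  no-port BR/BR
c4: i6 beq  no-port BR/MEM
c5: i7 ld  tail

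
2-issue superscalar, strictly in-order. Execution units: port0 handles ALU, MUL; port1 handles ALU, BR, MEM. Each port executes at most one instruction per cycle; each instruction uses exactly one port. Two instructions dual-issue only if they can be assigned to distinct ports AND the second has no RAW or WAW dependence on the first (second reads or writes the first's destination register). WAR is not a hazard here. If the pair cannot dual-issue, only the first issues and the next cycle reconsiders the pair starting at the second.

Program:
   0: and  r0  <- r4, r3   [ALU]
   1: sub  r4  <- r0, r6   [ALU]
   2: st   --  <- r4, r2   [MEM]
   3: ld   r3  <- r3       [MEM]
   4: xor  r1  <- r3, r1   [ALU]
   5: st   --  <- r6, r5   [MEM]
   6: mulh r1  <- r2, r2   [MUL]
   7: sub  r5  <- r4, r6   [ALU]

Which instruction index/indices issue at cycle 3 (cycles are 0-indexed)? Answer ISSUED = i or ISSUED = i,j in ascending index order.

0. and.ALU @i0  | RAW r0
1. sub.ALU @i1  | RAW r4
2. st.MEM @i2  | no-port MEM/MEM
3. ld.MEM @i3  | RAW r3
4. xor.ALU+st.MEM @i4+i5  | pair
5. mulh.MUL+sub.ALU @i6+i7  | pair

ISSUED = 3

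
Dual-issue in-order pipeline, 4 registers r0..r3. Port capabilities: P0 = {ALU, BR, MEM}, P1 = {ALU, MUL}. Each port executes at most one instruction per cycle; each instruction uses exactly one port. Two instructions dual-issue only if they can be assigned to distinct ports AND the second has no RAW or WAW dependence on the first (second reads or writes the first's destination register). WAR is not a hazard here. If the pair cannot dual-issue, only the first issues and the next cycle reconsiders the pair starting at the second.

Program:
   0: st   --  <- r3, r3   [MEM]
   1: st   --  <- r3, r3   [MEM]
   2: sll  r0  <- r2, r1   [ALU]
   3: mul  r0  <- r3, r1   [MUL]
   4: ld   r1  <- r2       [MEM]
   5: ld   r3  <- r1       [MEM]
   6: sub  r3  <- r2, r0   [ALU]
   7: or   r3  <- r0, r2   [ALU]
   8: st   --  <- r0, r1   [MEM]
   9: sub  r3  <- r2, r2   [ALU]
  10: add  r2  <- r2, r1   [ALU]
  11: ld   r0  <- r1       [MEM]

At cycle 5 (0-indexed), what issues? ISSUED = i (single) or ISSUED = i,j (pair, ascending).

[0] i0  st.MEM  -- no-port MEM/MEM
[1] i1&i2  st.MEM/sll.ALU  -- 2-wide
[2] i3&i4  mul.MUL/ld.MEM  -- 2-wide
[3] i5  ld.MEM  -- WAW r3
[4] i6  sub.ALU  -- WAW r3
[5] i7&i8  or.ALU/st.MEM  -- 2-wide
[6] i9&i10  sub.ALU/add.ALU  -- 2-wide
[7] i11  ld.MEM  -- tail

ISSUED = 7,8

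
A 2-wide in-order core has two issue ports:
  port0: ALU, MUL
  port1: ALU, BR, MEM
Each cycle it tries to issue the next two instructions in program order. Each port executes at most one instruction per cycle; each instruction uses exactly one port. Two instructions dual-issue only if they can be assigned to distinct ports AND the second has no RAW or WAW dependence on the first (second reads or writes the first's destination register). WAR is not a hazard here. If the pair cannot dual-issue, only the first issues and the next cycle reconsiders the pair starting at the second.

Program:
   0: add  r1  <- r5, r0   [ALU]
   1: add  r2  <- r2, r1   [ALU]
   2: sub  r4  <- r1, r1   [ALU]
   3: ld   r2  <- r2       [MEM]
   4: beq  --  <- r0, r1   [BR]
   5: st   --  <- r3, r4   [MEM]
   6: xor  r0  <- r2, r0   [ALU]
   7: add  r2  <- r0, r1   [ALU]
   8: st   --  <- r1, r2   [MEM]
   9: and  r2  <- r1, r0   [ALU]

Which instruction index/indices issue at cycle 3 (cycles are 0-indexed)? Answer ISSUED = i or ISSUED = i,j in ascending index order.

ISSUED = 4

c0: i0 add.ALU  RAW r1
c1: i1,i2 add.ALU/sub.ALU  2-wide
c2: i3 ld.MEM  no-port MEM/BR
c3: i4 beq.BR  no-port BR/MEM
c4: i5,i6 st.MEM/xor.ALU  2-wide
c5: i7 add.ALU  RAW r2
c6: i8,i9 st.MEM/and.ALU  2-wide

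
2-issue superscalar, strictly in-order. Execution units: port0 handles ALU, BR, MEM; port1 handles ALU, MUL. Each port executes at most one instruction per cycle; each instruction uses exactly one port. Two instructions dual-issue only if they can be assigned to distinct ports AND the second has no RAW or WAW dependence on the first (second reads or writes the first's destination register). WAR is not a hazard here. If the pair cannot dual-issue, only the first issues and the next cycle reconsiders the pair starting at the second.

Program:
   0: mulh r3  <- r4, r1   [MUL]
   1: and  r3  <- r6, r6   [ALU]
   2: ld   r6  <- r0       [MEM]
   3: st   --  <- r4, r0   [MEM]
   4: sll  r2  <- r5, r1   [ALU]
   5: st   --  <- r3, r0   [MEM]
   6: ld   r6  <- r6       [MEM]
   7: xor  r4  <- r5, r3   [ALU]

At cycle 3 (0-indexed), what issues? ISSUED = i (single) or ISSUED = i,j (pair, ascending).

[0] i0  mulh  -- WAW r3
[1] i1,i2  and+ld  -- dual
[2] i3,i4  st+sll  -- dual
[3] i5  st  -- no-port MEM/MEM
[4] i6,i7  ld+xor  -- dual

ISSUED = 5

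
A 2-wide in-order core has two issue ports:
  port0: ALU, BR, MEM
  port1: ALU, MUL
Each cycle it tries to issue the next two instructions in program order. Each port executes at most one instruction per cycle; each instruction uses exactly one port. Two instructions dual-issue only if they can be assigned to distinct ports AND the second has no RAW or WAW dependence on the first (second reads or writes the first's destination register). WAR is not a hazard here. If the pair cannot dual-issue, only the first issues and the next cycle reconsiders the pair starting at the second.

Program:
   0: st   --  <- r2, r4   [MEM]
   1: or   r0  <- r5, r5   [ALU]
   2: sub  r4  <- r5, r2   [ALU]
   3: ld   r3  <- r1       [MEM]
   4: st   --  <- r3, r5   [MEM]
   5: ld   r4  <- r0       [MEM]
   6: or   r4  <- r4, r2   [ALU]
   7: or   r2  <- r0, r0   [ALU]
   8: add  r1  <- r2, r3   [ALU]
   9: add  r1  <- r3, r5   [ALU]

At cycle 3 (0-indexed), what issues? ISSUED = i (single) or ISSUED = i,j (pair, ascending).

#0 head=0: st;or i0+i1 pair
#1 head=2: sub;ld i2+i3 pair
#2 head=4: st i4 no-port MEM/MEM
#3 head=5: ld i5 RAW+WAW r4
#4 head=6: or;or i6+i7 pair
#5 head=8: add i8 WAW r1
#6 head=9: add i9 tail

ISSUED = 5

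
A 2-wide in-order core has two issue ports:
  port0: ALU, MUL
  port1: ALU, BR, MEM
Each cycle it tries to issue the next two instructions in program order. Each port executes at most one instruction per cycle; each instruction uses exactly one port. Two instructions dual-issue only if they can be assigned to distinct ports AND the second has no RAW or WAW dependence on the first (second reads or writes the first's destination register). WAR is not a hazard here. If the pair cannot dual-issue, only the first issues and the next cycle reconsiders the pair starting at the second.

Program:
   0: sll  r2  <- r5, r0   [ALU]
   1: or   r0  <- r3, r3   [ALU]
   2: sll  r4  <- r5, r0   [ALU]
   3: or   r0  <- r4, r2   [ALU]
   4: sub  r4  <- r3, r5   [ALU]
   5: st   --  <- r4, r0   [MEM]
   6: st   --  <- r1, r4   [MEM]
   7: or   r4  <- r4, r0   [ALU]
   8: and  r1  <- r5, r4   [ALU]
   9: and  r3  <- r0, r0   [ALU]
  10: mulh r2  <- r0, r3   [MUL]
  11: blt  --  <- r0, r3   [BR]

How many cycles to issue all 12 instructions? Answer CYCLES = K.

CYCLES = 7

  cy0 -> i0+i1 (sll+or) dual
  cy1 -> i2 (sll) RAW r4
  cy2 -> i3+i4 (or+sub) dual
  cy3 -> i5 (st) no-port MEM/MEM
  cy4 -> i6+i7 (st+or) dual
  cy5 -> i8+i9 (and+and) dual
  cy6 -> i10+i11 (mulh+blt) dual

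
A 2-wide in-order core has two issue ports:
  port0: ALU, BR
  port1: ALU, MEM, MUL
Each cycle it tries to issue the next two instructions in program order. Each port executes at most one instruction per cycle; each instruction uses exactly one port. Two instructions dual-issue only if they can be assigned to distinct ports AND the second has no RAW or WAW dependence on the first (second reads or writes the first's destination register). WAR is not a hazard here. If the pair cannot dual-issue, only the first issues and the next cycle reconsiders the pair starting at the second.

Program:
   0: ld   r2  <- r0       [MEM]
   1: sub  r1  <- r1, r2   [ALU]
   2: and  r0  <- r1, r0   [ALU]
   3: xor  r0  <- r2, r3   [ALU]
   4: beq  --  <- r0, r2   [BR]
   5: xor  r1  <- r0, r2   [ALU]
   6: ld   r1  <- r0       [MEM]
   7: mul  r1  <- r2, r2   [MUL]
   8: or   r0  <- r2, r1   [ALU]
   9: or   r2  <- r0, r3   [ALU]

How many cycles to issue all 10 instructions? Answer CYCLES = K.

CYCLES = 9

0. ld.MEM @i0  | RAW r2
1. sub.ALU @i1  | RAW r1
2. and.ALU @i2  | WAW r0
3. xor.ALU @i3  | RAW r0
4. beq.BR;xor.ALU @i4/i5  | dual
5. ld.MEM @i6  | no-port MEM/MUL
6. mul.MUL @i7  | RAW r1
7. or.ALU @i8  | RAW r0
8. or.ALU @i9  | tail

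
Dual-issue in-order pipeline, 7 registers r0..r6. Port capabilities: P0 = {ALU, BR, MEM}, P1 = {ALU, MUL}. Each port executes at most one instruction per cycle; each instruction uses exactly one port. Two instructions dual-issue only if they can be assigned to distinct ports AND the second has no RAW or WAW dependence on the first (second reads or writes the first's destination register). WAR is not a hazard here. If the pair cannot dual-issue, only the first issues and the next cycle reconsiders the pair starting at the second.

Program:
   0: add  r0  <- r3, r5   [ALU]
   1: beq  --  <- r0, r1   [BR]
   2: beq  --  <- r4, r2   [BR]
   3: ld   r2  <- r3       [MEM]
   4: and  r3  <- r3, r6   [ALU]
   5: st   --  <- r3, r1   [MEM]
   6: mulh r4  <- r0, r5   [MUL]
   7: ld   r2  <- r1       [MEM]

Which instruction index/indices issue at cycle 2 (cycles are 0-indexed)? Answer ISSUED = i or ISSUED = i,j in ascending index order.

ISSUED = 2

#0 head=0: add i0 RAW r0
#1 head=1: beq i1 no-port BR/BR
#2 head=2: beq i2 no-port BR/MEM
#3 head=3: ld;and i3,i4 pair
#4 head=5: st;mulh i5,i6 pair
#5 head=7: ld i7 tail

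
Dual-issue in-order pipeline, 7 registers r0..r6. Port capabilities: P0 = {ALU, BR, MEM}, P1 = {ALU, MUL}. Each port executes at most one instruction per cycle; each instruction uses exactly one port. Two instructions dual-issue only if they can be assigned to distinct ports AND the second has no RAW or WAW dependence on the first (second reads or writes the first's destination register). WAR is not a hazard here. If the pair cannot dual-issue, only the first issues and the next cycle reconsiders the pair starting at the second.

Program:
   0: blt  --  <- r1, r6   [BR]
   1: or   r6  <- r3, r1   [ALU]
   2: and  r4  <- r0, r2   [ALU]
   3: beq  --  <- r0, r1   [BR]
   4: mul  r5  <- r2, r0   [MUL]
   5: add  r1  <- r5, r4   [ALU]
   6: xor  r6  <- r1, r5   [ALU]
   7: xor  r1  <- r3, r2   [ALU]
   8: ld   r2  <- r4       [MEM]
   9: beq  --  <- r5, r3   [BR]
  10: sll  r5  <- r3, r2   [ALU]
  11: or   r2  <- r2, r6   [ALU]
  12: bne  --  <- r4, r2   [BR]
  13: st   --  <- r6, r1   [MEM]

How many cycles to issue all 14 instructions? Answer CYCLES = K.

CYCLES = 10

  cy0 -> i0/i1 (blt or) 2-wide
  cy1 -> i2/i3 (and beq) 2-wide
  cy2 -> i4 (mul) RAW r5
  cy3 -> i5 (add) RAW r1
  cy4 -> i6/i7 (xor xor) 2-wide
  cy5 -> i8 (ld) no-port MEM/BR
  cy6 -> i9/i10 (beq sll) 2-wide
  cy7 -> i11 (or) RAW r2
  cy8 -> i12 (bne) no-port BR/MEM
  cy9 -> i13 (st) tail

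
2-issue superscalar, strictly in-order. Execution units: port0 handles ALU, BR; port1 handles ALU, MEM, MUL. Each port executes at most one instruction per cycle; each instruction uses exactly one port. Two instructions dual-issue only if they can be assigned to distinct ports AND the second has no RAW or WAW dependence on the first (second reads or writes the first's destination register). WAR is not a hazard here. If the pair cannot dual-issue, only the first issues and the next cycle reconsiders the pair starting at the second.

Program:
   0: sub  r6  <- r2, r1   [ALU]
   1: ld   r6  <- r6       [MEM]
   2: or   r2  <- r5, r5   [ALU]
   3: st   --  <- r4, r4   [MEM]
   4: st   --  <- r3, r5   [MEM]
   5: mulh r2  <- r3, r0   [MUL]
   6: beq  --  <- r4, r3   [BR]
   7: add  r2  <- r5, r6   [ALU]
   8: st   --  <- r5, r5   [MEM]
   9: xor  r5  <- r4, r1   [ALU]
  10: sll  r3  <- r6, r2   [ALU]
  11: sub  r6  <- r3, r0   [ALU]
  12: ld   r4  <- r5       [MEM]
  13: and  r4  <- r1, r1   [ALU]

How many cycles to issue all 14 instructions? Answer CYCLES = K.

CYCLES = 9

0. sub.ALU @i0  | RAW+WAW r6
1. ld.MEM+or.ALU @i1/i2  | dual
2. st.MEM @i3  | no-port MEM/MEM
3. st.MEM @i4  | no-port MEM/MUL
4. mulh.MUL+beq.BR @i5/i6  | dual
5. add.ALU+st.MEM @i7/i8  | dual
6. xor.ALU+sll.ALU @i9/i10  | dual
7. sub.ALU+ld.MEM @i11/i12  | dual
8. and.ALU @i13  | tail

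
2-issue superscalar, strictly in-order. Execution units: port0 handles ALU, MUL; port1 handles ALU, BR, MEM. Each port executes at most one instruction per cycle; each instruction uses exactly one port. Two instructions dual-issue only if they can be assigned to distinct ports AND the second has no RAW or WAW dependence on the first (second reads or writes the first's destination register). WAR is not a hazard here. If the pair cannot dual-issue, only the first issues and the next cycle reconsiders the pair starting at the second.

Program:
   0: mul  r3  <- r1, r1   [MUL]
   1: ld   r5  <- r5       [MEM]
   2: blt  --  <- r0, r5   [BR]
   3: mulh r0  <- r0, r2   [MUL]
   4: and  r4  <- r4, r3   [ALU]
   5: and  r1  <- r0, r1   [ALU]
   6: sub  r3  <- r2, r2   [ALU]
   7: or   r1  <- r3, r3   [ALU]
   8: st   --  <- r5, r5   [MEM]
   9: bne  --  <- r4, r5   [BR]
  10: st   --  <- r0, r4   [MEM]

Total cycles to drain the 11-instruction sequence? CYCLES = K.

t=0 i0&i1:mul.MUL+ld.MEM ; pair
t=1 i2&i3:blt.BR+mulh.MUL ; pair
t=2 i4&i5:and.ALU+and.ALU ; pair
t=3 i6:sub.ALU ; RAW r3
t=4 i7&i8:or.ALU+st.MEM ; pair
t=5 i9:bne.BR ; no-port BR/MEM
t=6 i10:st.MEM ; tail

CYCLES = 7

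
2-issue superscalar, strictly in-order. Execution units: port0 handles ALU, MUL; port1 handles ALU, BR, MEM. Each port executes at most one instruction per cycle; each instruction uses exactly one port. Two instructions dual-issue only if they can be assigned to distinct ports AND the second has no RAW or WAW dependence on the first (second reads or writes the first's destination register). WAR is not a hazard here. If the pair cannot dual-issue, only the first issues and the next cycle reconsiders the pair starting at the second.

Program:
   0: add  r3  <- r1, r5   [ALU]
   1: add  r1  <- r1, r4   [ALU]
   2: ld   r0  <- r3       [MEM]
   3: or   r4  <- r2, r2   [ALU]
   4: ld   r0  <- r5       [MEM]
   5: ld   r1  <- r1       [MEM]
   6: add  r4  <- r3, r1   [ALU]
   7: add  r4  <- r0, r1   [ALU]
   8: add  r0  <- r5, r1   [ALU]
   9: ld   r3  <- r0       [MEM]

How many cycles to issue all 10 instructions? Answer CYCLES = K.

  cy0 -> i0&i1 (add.ALU;add.ALU) dual
  cy1 -> i2&i3 (ld.MEM;or.ALU) dual
  cy2 -> i4 (ld.MEM) no-port MEM/MEM
  cy3 -> i5 (ld.MEM) RAW r1
  cy4 -> i6 (add.ALU) WAW r4
  cy5 -> i7&i8 (add.ALU;add.ALU) dual
  cy6 -> i9 (ld.MEM) tail

CYCLES = 7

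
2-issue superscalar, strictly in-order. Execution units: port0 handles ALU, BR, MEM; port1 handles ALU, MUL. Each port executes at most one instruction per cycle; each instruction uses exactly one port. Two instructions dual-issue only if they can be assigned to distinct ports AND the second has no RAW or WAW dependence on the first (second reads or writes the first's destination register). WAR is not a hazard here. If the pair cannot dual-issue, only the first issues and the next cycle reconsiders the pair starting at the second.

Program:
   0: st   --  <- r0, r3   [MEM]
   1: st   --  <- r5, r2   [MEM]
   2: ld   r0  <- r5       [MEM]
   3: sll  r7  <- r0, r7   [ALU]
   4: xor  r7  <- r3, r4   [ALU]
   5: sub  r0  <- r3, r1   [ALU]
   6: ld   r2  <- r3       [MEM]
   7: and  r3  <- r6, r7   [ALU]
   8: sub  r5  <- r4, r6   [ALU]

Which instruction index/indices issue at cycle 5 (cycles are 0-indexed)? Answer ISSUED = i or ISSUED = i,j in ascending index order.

ISSUED = 6,7

  cy0 -> i0 (st.MEM) no-port MEM/MEM
  cy1 -> i1 (st.MEM) no-port MEM/MEM
  cy2 -> i2 (ld.MEM) RAW r0
  cy3 -> i3 (sll.ALU) WAW r7
  cy4 -> i4/i5 (xor.ALU/sub.ALU) dual
  cy5 -> i6/i7 (ld.MEM/and.ALU) dual
  cy6 -> i8 (sub.ALU) tail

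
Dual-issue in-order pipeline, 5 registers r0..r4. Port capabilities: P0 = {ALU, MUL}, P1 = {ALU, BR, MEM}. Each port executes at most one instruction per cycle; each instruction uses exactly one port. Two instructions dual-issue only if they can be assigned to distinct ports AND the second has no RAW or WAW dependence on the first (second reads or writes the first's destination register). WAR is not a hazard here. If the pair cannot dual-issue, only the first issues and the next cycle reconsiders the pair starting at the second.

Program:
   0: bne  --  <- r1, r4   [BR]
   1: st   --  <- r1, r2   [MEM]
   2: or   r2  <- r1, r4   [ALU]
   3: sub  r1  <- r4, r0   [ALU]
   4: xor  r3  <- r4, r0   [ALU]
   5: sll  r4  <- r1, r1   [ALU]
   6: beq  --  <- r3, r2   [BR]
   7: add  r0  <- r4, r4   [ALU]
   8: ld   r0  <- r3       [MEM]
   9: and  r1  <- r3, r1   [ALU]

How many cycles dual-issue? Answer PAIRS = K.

[0] i0  bne.BR  -- no-port BR/MEM
[1] i1/i2  st.MEM+or.ALU  -- pair
[2] i3/i4  sub.ALU+xor.ALU  -- pair
[3] i5/i6  sll.ALU+beq.BR  -- pair
[4] i7  add.ALU  -- WAW r0
[5] i8/i9  ld.MEM+and.ALU  -- pair

PAIRS = 4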